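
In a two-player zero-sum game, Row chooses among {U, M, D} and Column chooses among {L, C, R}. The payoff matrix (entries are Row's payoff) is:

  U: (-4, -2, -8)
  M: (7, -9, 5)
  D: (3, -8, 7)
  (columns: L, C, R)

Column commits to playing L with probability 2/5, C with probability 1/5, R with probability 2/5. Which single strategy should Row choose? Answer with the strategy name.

M

Expected payoff of U: (2/5)·(-4) + (1/5)·(-2) + (2/5)·(-8) = -26/5.
Expected payoff of M: (2/5)·7 + (1/5)·(-9) + (2/5)·5 = 3.
Expected payoff of D: (2/5)·3 + (1/5)·(-8) + (2/5)·7 = 12/5.
The largest is 3, so Row's best response is M.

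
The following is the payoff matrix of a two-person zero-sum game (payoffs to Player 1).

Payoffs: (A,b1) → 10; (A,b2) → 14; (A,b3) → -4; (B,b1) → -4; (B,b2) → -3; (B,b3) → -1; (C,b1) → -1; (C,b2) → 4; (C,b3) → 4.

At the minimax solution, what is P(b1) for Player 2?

8/19

Row minima: A → -4, B → -4, C → -1; maximin = -1.
Column maxima: b1 → 10, b2 → 14, b3 → 4; minimax = 4.
-1 ≠ 4, so there is no saddle point; optimal play is mixed.
B is strictly dominated by C, so Player 1 never plays it.
b2 is strictly dominated by b1 (it gives Player 1 strictly more in every row), so Player 2 never plays it.
On the remaining 2×2 (A, C vs b1, b3):
Let Player 1 play A with probability p. Expected payoff against b1: 10p + (-1)(1−p) = 11p − 1; against b3: (-4)p + 4(1−p) = −8p + 4.
Setting these equal: 11p − 1 = −8p + 4 ⇒ 19p = 5 ⇒ p = 5/19, and the value is (11)·(5/19) − 1 = 36/19.
For Player 2: with q = P(b1), equating A's and C's payoffs gives 14q − 4 = −5q + 4 ⇒ q = 8/19.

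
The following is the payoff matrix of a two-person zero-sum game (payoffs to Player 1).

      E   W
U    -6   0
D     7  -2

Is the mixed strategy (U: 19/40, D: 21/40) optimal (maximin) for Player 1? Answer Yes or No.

Against E this mix gives (19/40)·(-6) + (21/40)·7 = 33/40.
Against W this mix gives (19/40)·0 + (21/40)·(-2) = -21/20.
Player 2 will play W, holding Player 1 to -21/20. Shifting weight toward the row that does better against W would raise this floor (the equalizing mix achieves -4/5 against both W and E), so the proposed strategy is not optimal.

No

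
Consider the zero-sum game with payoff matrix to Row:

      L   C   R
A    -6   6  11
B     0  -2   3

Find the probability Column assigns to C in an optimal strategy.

3/7

Row minima: A → -6, B → -2; maximin = -2.
Column maxima: L → 0, C → 6, R → 11; minimax = 0.
-2 ≠ 0, so there is no saddle point; optimal play is mixed.
R is strictly dominated by L (it gives Row strictly more in every row), so Column never plays it.
On the remaining 2×2 (A, B vs L, C):
Let Row play A with probability p. Expected payoff against L: (-6)p + 0(1−p) = −6p; against C: 6p + (-2)(1−p) = 8p − 2.
Setting these equal: −6p = 8p − 2 ⇒ −14p = -2 ⇒ p = 1/7, and the value is (-6)·(1/7) = -6/7.
For Column: with q = P(L), equating A's and B's payoffs gives −12q + 6 = 2q − 2 ⇒ q = 4/7.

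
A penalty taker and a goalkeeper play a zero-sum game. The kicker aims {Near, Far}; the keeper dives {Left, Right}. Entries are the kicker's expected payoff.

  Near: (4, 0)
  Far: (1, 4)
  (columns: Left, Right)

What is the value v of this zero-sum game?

16/7

Row minima: Near → 0, Far → 1; maximin = 1.
Column maxima: Left → 4, Right → 4; minimax = 4.
1 ≠ 4, so there is no saddle point; optimal play is mixed.
Let the kicker play Near with probability p. Expected payoff against Left: 4p + 1(1−p) = 3p + 1; against Right: 0p + 4(1−p) = −4p + 4.
Setting these equal: 3p + 1 = −4p + 4 ⇒ 7p = 3 ⇒ p = 3/7, and the value is (3)·(3/7) + 1 = 16/7.
For the keeper: with q = P(Left), equating Near's and Far's payoffs gives 4q = −3q + 4 ⇒ q = 4/7.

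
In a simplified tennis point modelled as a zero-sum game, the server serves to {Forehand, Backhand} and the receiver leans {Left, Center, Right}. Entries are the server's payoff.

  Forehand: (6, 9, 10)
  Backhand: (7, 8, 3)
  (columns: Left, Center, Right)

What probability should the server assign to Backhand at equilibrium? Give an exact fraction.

Row minima: Forehand → 6, Backhand → 3; maximin = 6.
Column maxima: Left → 7, Center → 9, Right → 10; minimax = 7.
6 ≠ 7, so there is no saddle point; optimal play is mixed.
Center is strictly dominated by Left (it gives the server strictly more in every row), so the receiver never plays it.
On the remaining 2×2 (Forehand, Backhand vs Left, Right):
Let the server play Forehand with probability p. Expected payoff against Left: 6p + 7(1−p) = −p + 7; against Right: 10p + 3(1−p) = 7p + 3.
Setting these equal: −p + 7 = 7p + 3 ⇒ −8p = -4 ⇒ p = 1/2, and the value is (-1)·(1/2) + 7 = 13/2.
For the receiver: with q = P(Left), equating Forehand's and Backhand's payoffs gives −4q + 10 = 4q + 3 ⇒ q = 7/8.

1/2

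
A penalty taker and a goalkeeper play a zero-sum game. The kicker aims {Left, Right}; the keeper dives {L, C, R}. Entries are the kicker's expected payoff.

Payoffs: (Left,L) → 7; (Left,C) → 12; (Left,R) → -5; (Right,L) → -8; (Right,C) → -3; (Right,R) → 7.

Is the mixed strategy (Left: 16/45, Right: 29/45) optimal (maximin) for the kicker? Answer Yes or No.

Against L this mix gives (16/45)·7 + (29/45)·(-8) = -8/3.
Against C this mix gives (16/45)·12 + (29/45)·(-3) = 7/3.
Against R this mix gives (16/45)·(-5) + (29/45)·7 = 41/15.
The keeper will play L, holding the kicker to -8/3. Shifting weight toward the row that does better against L would raise this floor (the equalizing mix achieves 1/3 against both L and R), so the proposed strategy is not optimal.

No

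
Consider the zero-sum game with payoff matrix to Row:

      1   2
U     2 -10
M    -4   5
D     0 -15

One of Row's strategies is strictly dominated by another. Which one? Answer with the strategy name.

U gives a strictly higher payoff than D against every column: 2 > 0, -10 > -15.
So D is strictly dominated and Row never plays it.

D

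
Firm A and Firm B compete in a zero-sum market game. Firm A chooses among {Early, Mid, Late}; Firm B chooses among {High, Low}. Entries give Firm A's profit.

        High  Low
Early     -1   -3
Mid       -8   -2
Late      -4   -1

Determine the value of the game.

-11/5

Row minima: Early → -3, Mid → -8, Late → -4; maximin = -3.
Column maxima: High → -1, Low → -1; minimax = -1.
-3 ≠ -1, so there is no saddle point; optimal play is mixed.
Mid is strictly dominated by Late, so Firm A never plays it.
On the remaining 2×2 (Early, Late vs High, Low):
Let Firm A play Early with probability p. Expected payoff against High: (-1)p + (-4)(1−p) = 3p − 4; against Low: (-3)p + (-1)(1−p) = −2p − 1.
Setting these equal: 3p − 4 = −2p − 1 ⇒ 5p = 3 ⇒ p = 3/5, and the value is (3)·(3/5) − 4 = -11/5.
For Firm B: with q = P(High), equating Early's and Late's payoffs gives 2q − 3 = −3q − 1 ⇒ q = 2/5.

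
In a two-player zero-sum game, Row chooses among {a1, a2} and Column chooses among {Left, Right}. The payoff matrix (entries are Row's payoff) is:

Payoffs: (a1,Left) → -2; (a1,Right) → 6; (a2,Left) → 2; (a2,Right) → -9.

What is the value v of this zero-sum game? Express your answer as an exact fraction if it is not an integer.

-6/19

Row minima: a1 → -2, a2 → -9; maximin = -2.
Column maxima: Left → 2, Right → 6; minimax = 2.
-2 ≠ 2, so there is no saddle point; optimal play is mixed.
Let Row play a1 with probability p. Expected payoff against Left: (-2)p + 2(1−p) = −4p + 2; against Right: 6p + (-9)(1−p) = 15p − 9.
Setting these equal: −4p + 2 = 15p − 9 ⇒ −19p = -11 ⇒ p = 11/19, and the value is (-4)·(11/19) + 2 = -6/19.
For Column: with q = P(Left), equating a1's and a2's payoffs gives −8q + 6 = 11q − 9 ⇒ q = 15/19.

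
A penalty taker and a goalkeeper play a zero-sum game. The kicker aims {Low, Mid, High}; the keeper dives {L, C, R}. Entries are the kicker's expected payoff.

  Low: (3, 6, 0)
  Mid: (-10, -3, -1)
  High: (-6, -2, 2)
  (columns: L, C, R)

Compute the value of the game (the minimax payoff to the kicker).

Row minima: Low → 0, Mid → -10, High → -6; maximin = 0.
Column maxima: L → 3, C → 6, R → 2; minimax = 2.
0 ≠ 2, so there is no saddle point; optimal play is mixed.
Mid is strictly dominated by Low, so the kicker never plays it.
C is strictly dominated by L (it gives the kicker strictly more in every row), so the keeper never plays it.
On the remaining 2×2 (Low, High vs L, R):
Let the kicker play Low with probability p. Expected payoff against L: 3p + (-6)(1−p) = 9p − 6; against R: 0p + 2(1−p) = −2p + 2.
Setting these equal: 9p − 6 = −2p + 2 ⇒ 11p = 8 ⇒ p = 8/11, and the value is (9)·(8/11) − 6 = 6/11.
For the keeper: with q = P(L), equating Low's and High's payoffs gives 3q = −8q + 2 ⇒ q = 2/11.

6/11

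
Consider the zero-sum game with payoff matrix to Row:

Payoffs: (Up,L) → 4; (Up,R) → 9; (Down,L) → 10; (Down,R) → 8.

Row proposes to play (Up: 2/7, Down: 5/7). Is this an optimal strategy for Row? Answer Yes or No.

Yes

Against L this mix gives (2/7)·4 + (5/7)·10 = 58/7.
Against R this mix gives (2/7)·9 + (5/7)·8 = 58/7.
All of Column's active replies (L, R) yield 58/7, and no column does worse for Row. The mix makes Column indifferent and guarantees 58/7, so it is optimal.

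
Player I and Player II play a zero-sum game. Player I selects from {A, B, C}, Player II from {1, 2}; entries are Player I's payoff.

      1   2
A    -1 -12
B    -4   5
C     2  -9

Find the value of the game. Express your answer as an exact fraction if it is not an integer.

Row minima: A → -12, B → -4, C → -9; maximin = -4.
Column maxima: 1 → 2, 2 → 5; minimax = 2.
-4 ≠ 2, so there is no saddle point; optimal play is mixed.
A is strictly dominated by C, so Player I never plays it.
On the remaining 2×2 (B, C vs 1, 2):
Let Player I play B with probability p. Expected payoff against 1: (-4)p + 2(1−p) = −6p + 2; against 2: 5p + (-9)(1−p) = 14p − 9.
Setting these equal: −6p + 2 = 14p − 9 ⇒ −20p = -11 ⇒ p = 11/20, and the value is (-6)·(11/20) + 2 = -13/10.
For Player II: with q = P(1), equating B's and C's payoffs gives −9q + 5 = 11q − 9 ⇒ q = 7/10.

-13/10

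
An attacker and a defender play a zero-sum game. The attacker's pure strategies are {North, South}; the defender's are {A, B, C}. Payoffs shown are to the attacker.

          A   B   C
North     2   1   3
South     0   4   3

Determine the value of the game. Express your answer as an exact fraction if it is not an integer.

Row minima: North → 1, South → 0; maximin = 1.
Column maxima: A → 2, B → 4, C → 3; minimax = 2.
1 ≠ 2, so there is no saddle point; optimal play is mixed.
C is strictly dominated by A (it gives the attacker strictly more in every row), so the defender never plays it.
On the remaining 2×2 (North, South vs A, B):
Let the attacker play North with probability p. Expected payoff against A: 2p + 0(1−p) = 2p; against B: 1p + 4(1−p) = −3p + 4.
Setting these equal: 2p = −3p + 4 ⇒ 5p = 4 ⇒ p = 4/5, and the value is (2)·(4/5) = 8/5.
For the defender: with q = P(A), equating North's and South's payoffs gives q + 1 = −4q + 4 ⇒ q = 3/5.

8/5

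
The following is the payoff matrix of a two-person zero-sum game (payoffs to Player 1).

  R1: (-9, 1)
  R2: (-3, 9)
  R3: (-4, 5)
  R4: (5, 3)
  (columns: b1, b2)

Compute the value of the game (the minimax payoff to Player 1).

Row minima: R1 → -9, R2 → -3, R3 → -4, R4 → 3; maximin = 3.
Column maxima: b1 → 5, b2 → 9; minimax = 5.
3 ≠ 5, so there is no saddle point; optimal play is mixed.
R1 is strictly dominated by R2, so Player 1 never plays it.
R3 is strictly dominated by R2, so Player 1 never plays it.
On the remaining 2×2 (R2, R4 vs b1, b2):
Let Player 1 play R2 with probability p. Expected payoff against b1: (-3)p + 5(1−p) = −8p + 5; against b2: 9p + 3(1−p) = 6p + 3.
Setting these equal: −8p + 5 = 6p + 3 ⇒ −14p = -2 ⇒ p = 1/7, and the value is (-8)·(1/7) + 5 = 27/7.
For Player 2: with q = P(b1), equating R2's and R4's payoffs gives −12q + 9 = 2q + 3 ⇒ q = 3/7.

27/7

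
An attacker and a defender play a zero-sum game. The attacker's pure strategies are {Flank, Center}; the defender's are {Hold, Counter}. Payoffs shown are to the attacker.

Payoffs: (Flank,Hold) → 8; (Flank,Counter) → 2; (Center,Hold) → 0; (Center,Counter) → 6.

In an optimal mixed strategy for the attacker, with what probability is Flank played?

Row minima: Flank → 2, Center → 0; maximin = 2.
Column maxima: Hold → 8, Counter → 6; minimax = 6.
2 ≠ 6, so there is no saddle point; optimal play is mixed.
Let the attacker play Flank with probability p. Expected payoff against Hold: 8p + 0(1−p) = 8p; against Counter: 2p + 6(1−p) = −4p + 6.
Setting these equal: 8p = −4p + 6 ⇒ 12p = 6 ⇒ p = 1/2, and the value is (8)·(1/2) = 4.
For the defender: with q = P(Hold), equating Flank's and Center's payoffs gives 6q + 2 = −6q + 6 ⇒ q = 1/3.

1/2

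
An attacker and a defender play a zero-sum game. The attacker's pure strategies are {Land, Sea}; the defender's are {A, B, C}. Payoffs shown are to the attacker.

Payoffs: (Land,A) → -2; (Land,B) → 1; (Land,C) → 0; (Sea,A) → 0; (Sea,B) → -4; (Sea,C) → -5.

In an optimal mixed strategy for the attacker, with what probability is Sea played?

2/7

Row minima: Land → -2, Sea → -5; maximin = -2.
Column maxima: A → 0, B → 1, C → 0; minimax = 0.
-2 ≠ 0, so there is no saddle point; optimal play is mixed.
B is strictly dominated by C (it gives the attacker strictly more in every row), so the defender never plays it.
On the remaining 2×2 (Land, Sea vs A, C):
Let the attacker play Land with probability p. Expected payoff against A: (-2)p + 0(1−p) = −2p; against C: 0p + (-5)(1−p) = 5p − 5.
Setting these equal: −2p = 5p − 5 ⇒ −7p = -5 ⇒ p = 5/7, and the value is (-2)·(5/7) = -10/7.
For the defender: with q = P(A), equating Land's and Sea's payoffs gives −2q = 5q − 5 ⇒ q = 5/7.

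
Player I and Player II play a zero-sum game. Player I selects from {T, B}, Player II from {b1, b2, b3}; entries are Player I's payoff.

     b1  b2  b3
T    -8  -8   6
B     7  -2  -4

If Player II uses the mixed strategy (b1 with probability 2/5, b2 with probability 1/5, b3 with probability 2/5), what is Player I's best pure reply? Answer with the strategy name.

B

Expected payoff of T: (2/5)·(-8) + (1/5)·(-8) + (2/5)·6 = -12/5.
Expected payoff of B: (2/5)·7 + (1/5)·(-2) + (2/5)·(-4) = 4/5.
The largest is 4/5, so Player I's best response is B.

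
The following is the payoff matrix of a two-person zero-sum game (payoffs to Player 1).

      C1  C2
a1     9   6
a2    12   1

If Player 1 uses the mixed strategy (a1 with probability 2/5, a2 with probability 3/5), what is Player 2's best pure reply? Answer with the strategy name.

If Player 2 plays C1, Player 1's expected payoff is (2/5)·9 + (3/5)·12 = 54/5.
If Player 2 plays C2, Player 1's expected payoff is (2/5)·6 + (3/5)·1 = 3.
Player 2 minimizes Player 1's payoff; the smallest is 3, so the best response is C2.

C2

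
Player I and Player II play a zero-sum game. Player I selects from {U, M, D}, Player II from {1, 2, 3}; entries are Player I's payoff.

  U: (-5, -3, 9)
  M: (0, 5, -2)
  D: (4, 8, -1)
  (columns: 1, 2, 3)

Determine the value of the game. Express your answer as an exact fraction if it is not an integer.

Row minima: U → -5, M → -2, D → -1; maximin = -1.
Column maxima: 1 → 4, 2 → 8, 3 → 9; minimax = 4.
-1 ≠ 4, so there is no saddle point; optimal play is mixed.
M is strictly dominated by D, so Player I never plays it.
2 is strictly dominated by 1 (it gives Player I strictly more in every row), so Player II never plays it.
On the remaining 2×2 (U, D vs 1, 3):
Let Player I play U with probability p. Expected payoff against 1: (-5)p + 4(1−p) = −9p + 4; against 3: 9p + (-1)(1−p) = 10p − 1.
Setting these equal: −9p + 4 = 10p − 1 ⇒ −19p = -5 ⇒ p = 5/19, and the value is (-9)·(5/19) + 4 = 31/19.
For Player II: with q = P(1), equating U's and D's payoffs gives −14q + 9 = 5q − 1 ⇒ q = 10/19.

31/19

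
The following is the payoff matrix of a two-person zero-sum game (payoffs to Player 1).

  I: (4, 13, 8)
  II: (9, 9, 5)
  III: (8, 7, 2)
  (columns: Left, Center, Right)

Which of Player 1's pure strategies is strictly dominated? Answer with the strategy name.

III

II gives a strictly higher payoff than III against every column: 9 > 8, 9 > 7, 5 > 2.
So III is strictly dominated and Player 1 never plays it.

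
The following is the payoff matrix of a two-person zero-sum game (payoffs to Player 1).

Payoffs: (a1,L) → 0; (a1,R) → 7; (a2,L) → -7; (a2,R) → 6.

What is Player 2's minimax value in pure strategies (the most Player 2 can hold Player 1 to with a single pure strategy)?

0

Column maxima: L → 0, R → 7.
The smallest of these is 0.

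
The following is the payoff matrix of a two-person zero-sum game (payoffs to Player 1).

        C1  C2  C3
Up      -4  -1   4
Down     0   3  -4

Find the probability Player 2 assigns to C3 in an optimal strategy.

1/3

Row minima: Up → -4, Down → -4; maximin = -4.
Column maxima: C1 → 0, C2 → 3, C3 → 4; minimax = 0.
-4 ≠ 0, so there is no saddle point; optimal play is mixed.
C2 is strictly dominated by C1 (it gives Player 1 strictly more in every row), so Player 2 never plays it.
On the remaining 2×2 (Up, Down vs C1, C3):
Let Player 1 play Up with probability p. Expected payoff against C1: (-4)p + 0(1−p) = −4p; against C3: 4p + (-4)(1−p) = 8p − 4.
Setting these equal: −4p = 8p − 4 ⇒ −12p = -4 ⇒ p = 1/3, and the value is (-4)·(1/3) = -4/3.
For Player 2: with q = P(C1), equating Up's and Down's payoffs gives −8q + 4 = 4q − 4 ⇒ q = 2/3.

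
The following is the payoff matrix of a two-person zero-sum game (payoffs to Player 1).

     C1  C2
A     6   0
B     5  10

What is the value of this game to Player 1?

60/11

Row minima: A → 0, B → 5; maximin = 5.
Column maxima: C1 → 6, C2 → 10; minimax = 6.
5 ≠ 6, so there is no saddle point; optimal play is mixed.
Let Player 1 play A with probability p. Expected payoff against C1: 6p + 5(1−p) = p + 5; against C2: 0p + 10(1−p) = −10p + 10.
Setting these equal: p + 5 = −10p + 10 ⇒ 11p = 5 ⇒ p = 5/11, and the value is (1)·(5/11) + 5 = 60/11.
For Player 2: with q = P(C1), equating A's and B's payoffs gives 6q = −5q + 10 ⇒ q = 10/11.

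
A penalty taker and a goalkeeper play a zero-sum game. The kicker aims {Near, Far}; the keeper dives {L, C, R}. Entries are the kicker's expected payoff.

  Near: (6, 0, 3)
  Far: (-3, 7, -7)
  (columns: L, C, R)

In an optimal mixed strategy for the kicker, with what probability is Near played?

Row minima: Near → 0, Far → -7; maximin = 0.
Column maxima: L → 6, C → 7, R → 3; minimax = 3.
0 ≠ 3, so there is no saddle point; optimal play is mixed.
L is strictly dominated by R (it gives the kicker strictly more in every row), so the keeper never plays it.
On the remaining 2×2 (Near, Far vs C, R):
Let the kicker play Near with probability p. Expected payoff against C: 0p + 7(1−p) = −7p + 7; against R: 3p + (-7)(1−p) = 10p − 7.
Setting these equal: −7p + 7 = 10p − 7 ⇒ −17p = -14 ⇒ p = 14/17, and the value is (-7)·(14/17) + 7 = 21/17.
For the keeper: with q = P(C), equating Near's and Far's payoffs gives −3q + 3 = 14q − 7 ⇒ q = 10/17.

14/17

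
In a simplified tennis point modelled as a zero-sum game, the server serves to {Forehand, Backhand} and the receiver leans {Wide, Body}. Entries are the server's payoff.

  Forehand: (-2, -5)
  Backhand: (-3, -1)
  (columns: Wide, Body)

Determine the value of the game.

Row minima: Forehand → -5, Backhand → -3; maximin = -3.
Column maxima: Wide → -2, Body → -1; minimax = -2.
-3 ≠ -2, so there is no saddle point; optimal play is mixed.
Let the server play Forehand with probability p. Expected payoff against Wide: (-2)p + (-3)(1−p) = p − 3; against Body: (-5)p + (-1)(1−p) = −4p − 1.
Setting these equal: p − 3 = −4p − 1 ⇒ 5p = 2 ⇒ p = 2/5, and the value is (1)·(2/5) − 3 = -13/5.
For the receiver: with q = P(Wide), equating Forehand's and Backhand's payoffs gives 3q − 5 = −2q − 1 ⇒ q = 4/5.

-13/5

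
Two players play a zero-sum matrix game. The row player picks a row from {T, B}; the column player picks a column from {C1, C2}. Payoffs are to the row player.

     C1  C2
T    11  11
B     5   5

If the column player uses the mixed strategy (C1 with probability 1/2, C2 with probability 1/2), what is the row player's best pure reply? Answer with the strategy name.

T

Expected payoff of T: (1/2)·11 + (1/2)·11 = 11.
Expected payoff of B: (1/2)·5 + (1/2)·5 = 5.
The largest is 11, so the row player's best response is T.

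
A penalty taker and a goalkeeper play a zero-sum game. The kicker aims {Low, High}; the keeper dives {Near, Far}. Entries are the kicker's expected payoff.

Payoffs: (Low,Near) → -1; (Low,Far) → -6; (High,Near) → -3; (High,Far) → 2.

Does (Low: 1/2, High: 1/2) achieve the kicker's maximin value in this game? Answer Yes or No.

Yes

Against Near this mix gives (1/2)·(-1) + (1/2)·(-3) = -2.
Against Far this mix gives (1/2)·(-6) + (1/2)·2 = -2.
All of the keeper's active replies (Near, Far) yield -2, and no column does worse for the kicker. The mix makes the keeper indifferent and guarantees -2, so it is optimal.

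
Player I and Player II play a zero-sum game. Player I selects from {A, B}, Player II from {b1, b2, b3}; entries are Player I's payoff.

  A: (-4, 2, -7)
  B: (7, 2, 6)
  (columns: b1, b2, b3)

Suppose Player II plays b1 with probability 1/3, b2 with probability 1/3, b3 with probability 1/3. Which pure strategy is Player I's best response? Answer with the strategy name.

Expected payoff of A: (1/3)·(-4) + (1/3)·2 + (1/3)·(-7) = -3.
Expected payoff of B: (1/3)·7 + (1/3)·2 + (1/3)·6 = 5.
The largest is 5, so Player I's best response is B.

B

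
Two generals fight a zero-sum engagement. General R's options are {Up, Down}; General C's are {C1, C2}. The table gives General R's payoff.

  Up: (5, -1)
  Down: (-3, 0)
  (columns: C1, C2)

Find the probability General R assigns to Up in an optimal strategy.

1/3

Row minima: Up → -1, Down → -3; maximin = -1.
Column maxima: C1 → 5, C2 → 0; minimax = 0.
-1 ≠ 0, so there is no saddle point; optimal play is mixed.
Let General R play Up with probability p. Expected payoff against C1: 5p + (-3)(1−p) = 8p − 3; against C2: (-1)p + 0(1−p) = −p.
Setting these equal: 8p − 3 = −p ⇒ 9p = 3 ⇒ p = 1/3, and the value is (8)·(1/3) − 3 = -1/3.
For General C: with q = P(C1), equating Up's and Down's payoffs gives 6q − 1 = −3q ⇒ q = 1/9.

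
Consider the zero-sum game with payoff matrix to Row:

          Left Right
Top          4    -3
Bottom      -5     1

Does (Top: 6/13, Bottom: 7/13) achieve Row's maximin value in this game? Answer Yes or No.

Against Left this mix gives (6/13)·4 + (7/13)·(-5) = -11/13.
Against Right this mix gives (6/13)·(-3) + (7/13)·1 = -11/13.
All of Column's active replies (Left, Right) yield -11/13, and no column does worse for Row. The mix makes Column indifferent and guarantees -11/13, so it is optimal.

Yes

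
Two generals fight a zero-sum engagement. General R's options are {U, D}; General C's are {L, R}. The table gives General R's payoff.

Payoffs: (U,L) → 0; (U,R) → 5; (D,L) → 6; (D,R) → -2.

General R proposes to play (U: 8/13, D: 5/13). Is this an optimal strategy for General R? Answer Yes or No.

Yes

Against L this mix gives (8/13)·0 + (5/13)·6 = 30/13.
Against R this mix gives (8/13)·5 + (5/13)·(-2) = 30/13.
All of General C's active replies (L, R) yield 30/13, and no column does worse for General R. The mix makes General C indifferent and guarantees 30/13, so it is optimal.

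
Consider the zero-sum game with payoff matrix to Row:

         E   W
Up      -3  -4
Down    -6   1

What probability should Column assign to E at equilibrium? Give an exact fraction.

5/8

Row minima: Up → -4, Down → -6; maximin = -4.
Column maxima: E → -3, W → 1; minimax = -3.
-4 ≠ -3, so there is no saddle point; optimal play is mixed.
Let Row play Up with probability p. Expected payoff against E: (-3)p + (-6)(1−p) = 3p − 6; against W: (-4)p + 1(1−p) = −5p + 1.
Setting these equal: 3p − 6 = −5p + 1 ⇒ 8p = 7 ⇒ p = 7/8, and the value is (3)·(7/8) − 6 = -27/8.
For Column: with q = P(E), equating Up's and Down's payoffs gives q − 4 = −7q + 1 ⇒ q = 5/8.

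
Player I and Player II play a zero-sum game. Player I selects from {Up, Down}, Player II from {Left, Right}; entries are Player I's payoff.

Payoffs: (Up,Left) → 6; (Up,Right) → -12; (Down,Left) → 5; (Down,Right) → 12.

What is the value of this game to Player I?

132/25

Row minima: Up → -12, Down → 5; maximin = 5.
Column maxima: Left → 6, Right → 12; minimax = 6.
5 ≠ 6, so there is no saddle point; optimal play is mixed.
Let Player I play Up with probability p. Expected payoff against Left: 6p + 5(1−p) = p + 5; against Right: (-12)p + 12(1−p) = −24p + 12.
Setting these equal: p + 5 = −24p + 12 ⇒ 25p = 7 ⇒ p = 7/25, and the value is (1)·(7/25) + 5 = 132/25.
For Player II: with q = P(Left), equating Up's and Down's payoffs gives 18q − 12 = −7q + 12 ⇒ q = 24/25.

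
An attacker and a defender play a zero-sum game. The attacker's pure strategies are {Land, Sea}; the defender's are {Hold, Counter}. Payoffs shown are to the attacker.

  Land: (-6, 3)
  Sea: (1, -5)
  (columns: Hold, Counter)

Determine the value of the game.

Row minima: Land → -6, Sea → -5; maximin = -5.
Column maxima: Hold → 1, Counter → 3; minimax = 1.
-5 ≠ 1, so there is no saddle point; optimal play is mixed.
Let the attacker play Land with probability p. Expected payoff against Hold: (-6)p + 1(1−p) = −7p + 1; against Counter: 3p + (-5)(1−p) = 8p − 5.
Setting these equal: −7p + 1 = 8p − 5 ⇒ −15p = -6 ⇒ p = 2/5, and the value is (-7)·(2/5) + 1 = -9/5.
For the defender: with q = P(Hold), equating Land's and Sea's payoffs gives −9q + 3 = 6q − 5 ⇒ q = 8/15.

-9/5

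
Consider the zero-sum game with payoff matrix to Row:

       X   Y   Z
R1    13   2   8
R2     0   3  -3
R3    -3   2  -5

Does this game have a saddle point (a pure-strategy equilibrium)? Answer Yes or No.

No

Row minima: R1 → 2, R2 → -3, R3 → -5; maximin = 2.
Column maxima: X → 13, Y → 3, Z → 8; minimax = 3.
2 ≠ 3, so no pure-strategy equilibrium exists.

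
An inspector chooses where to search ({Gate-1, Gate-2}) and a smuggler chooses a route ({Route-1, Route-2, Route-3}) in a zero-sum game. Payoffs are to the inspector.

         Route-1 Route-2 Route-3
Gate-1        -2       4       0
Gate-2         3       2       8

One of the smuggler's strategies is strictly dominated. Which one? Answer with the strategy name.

Route-1 holds the inspector's payoff strictly below Route-3 in every row: -2 < 0, 3 < 8.
So Route-3 is strictly dominated for the smuggler.

Route-3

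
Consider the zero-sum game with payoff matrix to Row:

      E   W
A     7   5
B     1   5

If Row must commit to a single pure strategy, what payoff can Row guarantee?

5

Row minima: A → 5, B → 1.
The best of these is 5.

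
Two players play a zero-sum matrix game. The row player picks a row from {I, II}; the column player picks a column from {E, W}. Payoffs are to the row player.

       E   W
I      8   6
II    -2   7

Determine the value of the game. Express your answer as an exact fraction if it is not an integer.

Row minima: I → 6, II → -2; maximin = 6.
Column maxima: E → 8, W → 7; minimax = 7.
6 ≠ 7, so there is no saddle point; optimal play is mixed.
Let the row player play I with probability p. Expected payoff against E: 8p + (-2)(1−p) = 10p − 2; against W: 6p + 7(1−p) = −p + 7.
Setting these equal: 10p − 2 = −p + 7 ⇒ 11p = 9 ⇒ p = 9/11, and the value is (10)·(9/11) − 2 = 68/11.
For the column player: with q = P(E), equating I's and II's payoffs gives 2q + 6 = −9q + 7 ⇒ q = 1/11.

68/11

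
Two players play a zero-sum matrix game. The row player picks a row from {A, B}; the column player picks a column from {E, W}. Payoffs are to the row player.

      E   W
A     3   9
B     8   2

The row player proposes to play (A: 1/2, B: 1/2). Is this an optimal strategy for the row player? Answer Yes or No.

Against E this mix gives (1/2)·3 + (1/2)·8 = 11/2.
Against W this mix gives (1/2)·9 + (1/2)·2 = 11/2.
All of the column player's active replies (E, W) yield 11/2, and no column does worse for the row player. The mix makes the column player indifferent and guarantees 11/2, so it is optimal.

Yes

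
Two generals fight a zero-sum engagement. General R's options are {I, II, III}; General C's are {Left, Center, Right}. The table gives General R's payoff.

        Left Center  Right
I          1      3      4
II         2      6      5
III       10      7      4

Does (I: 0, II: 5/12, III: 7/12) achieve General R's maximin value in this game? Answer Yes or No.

No

Against Left this mix gives (5/12)·2 + (7/12)·10 = 20/3.
Against Center this mix gives (5/12)·6 + (7/12)·7 = 79/12.
Against Right this mix gives (5/12)·5 + (7/12)·4 = 53/12.
General C will play Right, holding General R to 53/12. Shifting weight toward the row that does better against Right would raise this floor (the equalizing mix achieves 14/3 against both Right and Left), so the proposed strategy is not optimal.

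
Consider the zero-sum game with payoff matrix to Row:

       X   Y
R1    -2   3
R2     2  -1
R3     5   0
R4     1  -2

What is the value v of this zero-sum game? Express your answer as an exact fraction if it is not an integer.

3/2

Row minima: R1 → -2, R2 → -1, R3 → 0, R4 → -2; maximin = 0.
Column maxima: X → 5, Y → 3; minimax = 3.
0 ≠ 3, so there is no saddle point; optimal play is mixed.
R2 is strictly dominated by R3, so Row never plays it.
R4 is strictly dominated by R3, so Row never plays it.
On the remaining 2×2 (R1, R3 vs X, Y):
Let Row play R1 with probability p. Expected payoff against X: (-2)p + 5(1−p) = −7p + 5; against Y: 3p + 0(1−p) = 3p.
Setting these equal: −7p + 5 = 3p ⇒ −10p = -5 ⇒ p = 1/2, and the value is (-7)·(1/2) + 5 = 3/2.
For Column: with q = P(X), equating R1's and R3's payoffs gives −5q + 3 = 5q ⇒ q = 3/10.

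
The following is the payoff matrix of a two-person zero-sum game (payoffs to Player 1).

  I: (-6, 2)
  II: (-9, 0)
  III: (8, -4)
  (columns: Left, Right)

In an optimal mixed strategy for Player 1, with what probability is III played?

2/5

Row minima: I → -6, II → -9, III → -4; maximin = -4.
Column maxima: Left → 8, Right → 2; minimax = 2.
-4 ≠ 2, so there is no saddle point; optimal play is mixed.
II is strictly dominated by I, so Player 1 never plays it.
On the remaining 2×2 (I, III vs Left, Right):
Let Player 1 play I with probability p. Expected payoff against Left: (-6)p + 8(1−p) = −14p + 8; against Right: 2p + (-4)(1−p) = 6p − 4.
Setting these equal: −14p + 8 = 6p − 4 ⇒ −20p = -12 ⇒ p = 3/5, and the value is (-14)·(3/5) + 8 = -2/5.
For Player 2: with q = P(Left), equating I's and III's payoffs gives −8q + 2 = 12q − 4 ⇒ q = 3/10.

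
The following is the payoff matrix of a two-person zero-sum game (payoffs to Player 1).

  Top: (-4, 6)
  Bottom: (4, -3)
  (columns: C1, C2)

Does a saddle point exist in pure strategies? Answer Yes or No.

No

Row minima: Top → -4, Bottom → -3; maximin = -3.
Column maxima: C1 → 4, C2 → 6; minimax = 4.
-3 ≠ 4, so no pure-strategy equilibrium exists.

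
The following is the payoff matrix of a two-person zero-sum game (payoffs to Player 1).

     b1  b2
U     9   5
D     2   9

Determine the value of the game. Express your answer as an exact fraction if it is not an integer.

Row minima: U → 5, D → 2; maximin = 5.
Column maxima: b1 → 9, b2 → 9; minimax = 9.
5 ≠ 9, so there is no saddle point; optimal play is mixed.
Let Player 1 play U with probability p. Expected payoff against b1: 9p + 2(1−p) = 7p + 2; against b2: 5p + 9(1−p) = −4p + 9.
Setting these equal: 7p + 2 = −4p + 9 ⇒ 11p = 7 ⇒ p = 7/11, and the value is (7)·(7/11) + 2 = 71/11.
For Player 2: with q = P(b1), equating U's and D's payoffs gives 4q + 5 = −7q + 9 ⇒ q = 4/11.

71/11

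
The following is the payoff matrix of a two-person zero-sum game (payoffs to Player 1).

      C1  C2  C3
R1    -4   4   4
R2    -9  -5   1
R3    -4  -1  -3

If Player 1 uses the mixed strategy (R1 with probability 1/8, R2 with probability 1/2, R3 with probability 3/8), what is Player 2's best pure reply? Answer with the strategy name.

If Player 2 plays C1, Player 1's expected payoff is (1/8)·(-4) + (1/2)·(-9) + (3/8)·(-4) = -13/2.
If Player 2 plays C2, Player 1's expected payoff is (1/8)·4 + (1/2)·(-5) + (3/8)·(-1) = -19/8.
If Player 2 plays C3, Player 1's expected payoff is (1/8)·4 + (1/2)·1 + (3/8)·(-3) = -1/8.
Player 2 minimizes Player 1's payoff; the smallest is -13/2, so the best response is C1.

C1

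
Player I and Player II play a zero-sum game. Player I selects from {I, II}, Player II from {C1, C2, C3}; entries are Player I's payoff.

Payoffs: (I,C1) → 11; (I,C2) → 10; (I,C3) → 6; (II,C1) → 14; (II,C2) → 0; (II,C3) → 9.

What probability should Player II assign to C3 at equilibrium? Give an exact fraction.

Row minima: I → 6, II → 0; maximin = 6.
Column maxima: C1 → 14, C2 → 10, C3 → 9; minimax = 9.
6 ≠ 9, so there is no saddle point; optimal play is mixed.
C1 is strictly dominated by C2 (it gives Player I strictly more in every row), so Player II never plays it.
On the remaining 2×2 (I, II vs C2, C3):
Let Player I play I with probability p. Expected payoff against C2: 10p + 0(1−p) = 10p; against C3: 6p + 9(1−p) = −3p + 9.
Setting these equal: 10p = −3p + 9 ⇒ 13p = 9 ⇒ p = 9/13, and the value is (10)·(9/13) = 90/13.
For Player II: with q = P(C2), equating I's and II's payoffs gives 4q + 6 = −9q + 9 ⇒ q = 3/13.

10/13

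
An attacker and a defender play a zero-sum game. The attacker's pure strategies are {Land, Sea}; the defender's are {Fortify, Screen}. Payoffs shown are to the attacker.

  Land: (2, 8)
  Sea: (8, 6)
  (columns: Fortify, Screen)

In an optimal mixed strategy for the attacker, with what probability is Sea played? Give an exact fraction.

3/4

Row minima: Land → 2, Sea → 6; maximin = 6.
Column maxima: Fortify → 8, Screen → 8; minimax = 8.
6 ≠ 8, so there is no saddle point; optimal play is mixed.
Let the attacker play Land with probability p. Expected payoff against Fortify: 2p + 8(1−p) = −6p + 8; against Screen: 8p + 6(1−p) = 2p + 6.
Setting these equal: −6p + 8 = 2p + 6 ⇒ −8p = -2 ⇒ p = 1/4, and the value is (-6)·(1/4) + 8 = 13/2.
For the defender: with q = P(Fortify), equating Land's and Sea's payoffs gives −6q + 8 = 2q + 6 ⇒ q = 1/4.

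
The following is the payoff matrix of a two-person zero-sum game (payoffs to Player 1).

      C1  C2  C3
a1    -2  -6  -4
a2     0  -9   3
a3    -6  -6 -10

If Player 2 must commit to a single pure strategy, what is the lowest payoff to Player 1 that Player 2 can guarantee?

Column maxima: C1 → 0, C2 → -6, C3 → 3.
The smallest of these is -6.

-6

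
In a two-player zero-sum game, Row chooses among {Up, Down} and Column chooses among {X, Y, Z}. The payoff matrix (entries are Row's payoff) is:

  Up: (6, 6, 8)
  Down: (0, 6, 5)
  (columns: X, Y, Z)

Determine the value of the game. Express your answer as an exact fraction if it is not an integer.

Row minima: Up → 6, Down → 0; maximin = 6.
Column maxima: X → 6, Y → 6, Z → 8; minimax = 6.
Since maximin = minimax = 6, there is a saddle point and the value is 6.

6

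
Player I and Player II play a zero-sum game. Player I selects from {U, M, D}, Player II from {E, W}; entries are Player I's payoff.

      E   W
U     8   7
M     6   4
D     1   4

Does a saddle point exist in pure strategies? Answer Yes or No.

Row minima: U → 7, M → 4, D → 1; maximin = 7.
Column maxima: E → 8, W → 7; minimax = 7.
maximin = minimax = 7, so a saddle point exists.

Yes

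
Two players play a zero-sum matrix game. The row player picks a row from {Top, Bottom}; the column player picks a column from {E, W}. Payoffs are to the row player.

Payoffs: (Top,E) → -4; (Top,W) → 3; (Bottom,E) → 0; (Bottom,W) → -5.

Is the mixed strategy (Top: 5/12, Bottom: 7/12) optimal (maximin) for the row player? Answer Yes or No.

Yes

Against E this mix gives (5/12)·(-4) + (7/12)·0 = -5/3.
Against W this mix gives (5/12)·3 + (7/12)·(-5) = -5/3.
All of the column player's active replies (E, W) yield -5/3, and no column does worse for the row player. The mix makes the column player indifferent and guarantees -5/3, so it is optimal.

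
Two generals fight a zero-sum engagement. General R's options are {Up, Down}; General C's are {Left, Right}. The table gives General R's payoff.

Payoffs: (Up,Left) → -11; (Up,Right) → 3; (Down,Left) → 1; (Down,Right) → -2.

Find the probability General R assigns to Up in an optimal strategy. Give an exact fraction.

3/17

Row minima: Up → -11, Down → -2; maximin = -2.
Column maxima: Left → 1, Right → 3; minimax = 1.
-2 ≠ 1, so there is no saddle point; optimal play is mixed.
Let General R play Up with probability p. Expected payoff against Left: (-11)p + 1(1−p) = −12p + 1; against Right: 3p + (-2)(1−p) = 5p − 2.
Setting these equal: −12p + 1 = 5p − 2 ⇒ −17p = -3 ⇒ p = 3/17, and the value is (-12)·(3/17) + 1 = -19/17.
For General C: with q = P(Left), equating Up's and Down's payoffs gives −14q + 3 = 3q − 2 ⇒ q = 5/17.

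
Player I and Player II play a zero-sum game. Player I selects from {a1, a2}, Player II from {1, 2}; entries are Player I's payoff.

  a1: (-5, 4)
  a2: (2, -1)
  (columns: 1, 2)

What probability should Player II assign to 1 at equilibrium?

Row minima: a1 → -5, a2 → -1; maximin = -1.
Column maxima: 1 → 2, 2 → 4; minimax = 2.
-1 ≠ 2, so there is no saddle point; optimal play is mixed.
Let Player I play a1 with probability p. Expected payoff against 1: (-5)p + 2(1−p) = −7p + 2; against 2: 4p + (-1)(1−p) = 5p − 1.
Setting these equal: −7p + 2 = 5p − 1 ⇒ −12p = -3 ⇒ p = 1/4, and the value is (-7)·(1/4) + 2 = 1/4.
For Player II: with q = P(1), equating a1's and a2's payoffs gives −9q + 4 = 3q − 1 ⇒ q = 5/12.

5/12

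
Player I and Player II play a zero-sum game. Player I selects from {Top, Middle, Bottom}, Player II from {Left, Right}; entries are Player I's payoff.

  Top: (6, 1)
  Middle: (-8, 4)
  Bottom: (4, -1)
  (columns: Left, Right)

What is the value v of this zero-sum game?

Row minima: Top → 1, Middle → -8, Bottom → -1; maximin = 1.
Column maxima: Left → 6, Right → 4; minimax = 4.
1 ≠ 4, so there is no saddle point; optimal play is mixed.
Bottom is strictly dominated by Top, so Player I never plays it.
On the remaining 2×2 (Top, Middle vs Left, Right):
Let Player I play Top with probability p. Expected payoff against Left: 6p + (-8)(1−p) = 14p − 8; against Right: 1p + 4(1−p) = −3p + 4.
Setting these equal: 14p − 8 = −3p + 4 ⇒ 17p = 12 ⇒ p = 12/17, and the value is (14)·(12/17) − 8 = 32/17.
For Player II: with q = P(Left), equating Top's and Middle's payoffs gives 5q + 1 = −12q + 4 ⇒ q = 3/17.

32/17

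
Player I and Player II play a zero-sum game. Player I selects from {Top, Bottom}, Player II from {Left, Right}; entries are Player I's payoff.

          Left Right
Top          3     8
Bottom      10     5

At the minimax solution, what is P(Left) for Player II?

3/10

Row minima: Top → 3, Bottom → 5; maximin = 5.
Column maxima: Left → 10, Right → 8; minimax = 8.
5 ≠ 8, so there is no saddle point; optimal play is mixed.
Let Player I play Top with probability p. Expected payoff against Left: 3p + 10(1−p) = −7p + 10; against Right: 8p + 5(1−p) = 3p + 5.
Setting these equal: −7p + 10 = 3p + 5 ⇒ −10p = -5 ⇒ p = 1/2, and the value is (-7)·(1/2) + 10 = 13/2.
For Player II: with q = P(Left), equating Top's and Bottom's payoffs gives −5q + 8 = 5q + 5 ⇒ q = 3/10.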